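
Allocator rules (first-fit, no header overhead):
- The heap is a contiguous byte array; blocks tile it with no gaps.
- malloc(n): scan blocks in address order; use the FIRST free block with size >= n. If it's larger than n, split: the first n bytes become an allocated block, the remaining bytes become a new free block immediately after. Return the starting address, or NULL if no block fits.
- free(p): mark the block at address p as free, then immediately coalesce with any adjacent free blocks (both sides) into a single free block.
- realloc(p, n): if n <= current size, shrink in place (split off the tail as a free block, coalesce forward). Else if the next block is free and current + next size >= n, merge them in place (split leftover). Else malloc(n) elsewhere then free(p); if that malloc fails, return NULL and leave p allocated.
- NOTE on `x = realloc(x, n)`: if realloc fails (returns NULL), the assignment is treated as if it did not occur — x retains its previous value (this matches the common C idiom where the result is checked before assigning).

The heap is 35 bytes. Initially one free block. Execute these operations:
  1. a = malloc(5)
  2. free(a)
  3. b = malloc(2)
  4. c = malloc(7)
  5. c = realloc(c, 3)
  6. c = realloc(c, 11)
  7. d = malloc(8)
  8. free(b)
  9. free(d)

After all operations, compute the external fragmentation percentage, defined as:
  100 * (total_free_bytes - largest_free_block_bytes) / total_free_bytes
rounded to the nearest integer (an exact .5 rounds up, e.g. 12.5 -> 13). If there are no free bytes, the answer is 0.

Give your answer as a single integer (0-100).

Answer: 8

Derivation:
Op 1: a = malloc(5) -> a = 0; heap: [0-4 ALLOC][5-34 FREE]
Op 2: free(a) -> (freed a); heap: [0-34 FREE]
Op 3: b = malloc(2) -> b = 0; heap: [0-1 ALLOC][2-34 FREE]
Op 4: c = malloc(7) -> c = 2; heap: [0-1 ALLOC][2-8 ALLOC][9-34 FREE]
Op 5: c = realloc(c, 3) -> c = 2; heap: [0-1 ALLOC][2-4 ALLOC][5-34 FREE]
Op 6: c = realloc(c, 11) -> c = 2; heap: [0-1 ALLOC][2-12 ALLOC][13-34 FREE]
Op 7: d = malloc(8) -> d = 13; heap: [0-1 ALLOC][2-12 ALLOC][13-20 ALLOC][21-34 FREE]
Op 8: free(b) -> (freed b); heap: [0-1 FREE][2-12 ALLOC][13-20 ALLOC][21-34 FREE]
Op 9: free(d) -> (freed d); heap: [0-1 FREE][2-12 ALLOC][13-34 FREE]
Free blocks: [2 22] total_free=24 largest=22 -> 100*(24-22)/24 = 200/24 ≈ 8.333 -> rounds to 8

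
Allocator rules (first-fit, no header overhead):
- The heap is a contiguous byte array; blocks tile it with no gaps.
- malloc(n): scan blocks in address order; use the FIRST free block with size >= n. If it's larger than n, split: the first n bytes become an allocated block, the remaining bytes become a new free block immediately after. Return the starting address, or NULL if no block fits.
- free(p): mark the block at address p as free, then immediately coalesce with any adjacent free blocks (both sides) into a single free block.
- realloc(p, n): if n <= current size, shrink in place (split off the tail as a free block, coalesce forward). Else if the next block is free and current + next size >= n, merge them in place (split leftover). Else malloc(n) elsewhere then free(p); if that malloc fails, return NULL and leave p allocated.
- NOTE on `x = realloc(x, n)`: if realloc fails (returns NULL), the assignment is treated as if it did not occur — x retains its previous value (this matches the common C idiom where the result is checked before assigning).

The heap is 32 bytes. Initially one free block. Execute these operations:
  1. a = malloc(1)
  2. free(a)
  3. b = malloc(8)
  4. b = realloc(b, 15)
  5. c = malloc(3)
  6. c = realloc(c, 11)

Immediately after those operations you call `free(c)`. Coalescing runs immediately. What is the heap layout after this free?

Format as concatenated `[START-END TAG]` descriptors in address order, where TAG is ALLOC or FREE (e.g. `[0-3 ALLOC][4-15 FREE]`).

Op 1: a = malloc(1) -> a = 0; heap: [0-0 ALLOC][1-31 FREE]
Op 2: free(a) -> (freed a); heap: [0-31 FREE]
Op 3: b = malloc(8) -> b = 0; heap: [0-7 ALLOC][8-31 FREE]
Op 4: b = realloc(b, 15) -> b = 0; heap: [0-14 ALLOC][15-31 FREE]
Op 5: c = malloc(3) -> c = 15; heap: [0-14 ALLOC][15-17 ALLOC][18-31 FREE]
Op 6: c = realloc(c, 11) -> c = 15; heap: [0-14 ALLOC][15-25 ALLOC][26-31 FREE]
free(c): c = 15 -> block [15-25 ALLOC]; mark free, coalesce with adjacent free neighbors -> [0-14 ALLOC][15-31 FREE]

Answer: [0-14 ALLOC][15-31 FREE]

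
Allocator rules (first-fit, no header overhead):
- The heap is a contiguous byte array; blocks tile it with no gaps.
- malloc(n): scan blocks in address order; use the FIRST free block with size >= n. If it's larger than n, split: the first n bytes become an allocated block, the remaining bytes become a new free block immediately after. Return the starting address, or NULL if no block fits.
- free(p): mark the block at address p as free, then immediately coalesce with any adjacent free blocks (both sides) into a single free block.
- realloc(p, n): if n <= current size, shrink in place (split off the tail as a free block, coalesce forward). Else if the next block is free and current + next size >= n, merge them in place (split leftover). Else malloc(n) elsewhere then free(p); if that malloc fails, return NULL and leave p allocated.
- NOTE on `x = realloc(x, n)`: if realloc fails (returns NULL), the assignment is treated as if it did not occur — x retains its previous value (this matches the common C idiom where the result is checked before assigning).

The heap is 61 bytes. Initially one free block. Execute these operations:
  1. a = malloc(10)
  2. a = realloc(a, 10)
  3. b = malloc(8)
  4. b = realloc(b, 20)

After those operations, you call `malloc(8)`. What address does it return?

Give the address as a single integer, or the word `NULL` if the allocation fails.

Op 1: a = malloc(10) -> a = 0; heap: [0-9 ALLOC][10-60 FREE]
Op 2: a = realloc(a, 10) -> a = 0; heap: [0-9 ALLOC][10-60 FREE]
Op 3: b = malloc(8) -> b = 10; heap: [0-9 ALLOC][10-17 ALLOC][18-60 FREE]
Op 4: b = realloc(b, 20) -> b = 10; heap: [0-9 ALLOC][10-29 ALLOC][30-60 FREE]
malloc(8): first-fit scan over [0-9 ALLOC][10-29 ALLOC][30-60 FREE] -> 30

Answer: 30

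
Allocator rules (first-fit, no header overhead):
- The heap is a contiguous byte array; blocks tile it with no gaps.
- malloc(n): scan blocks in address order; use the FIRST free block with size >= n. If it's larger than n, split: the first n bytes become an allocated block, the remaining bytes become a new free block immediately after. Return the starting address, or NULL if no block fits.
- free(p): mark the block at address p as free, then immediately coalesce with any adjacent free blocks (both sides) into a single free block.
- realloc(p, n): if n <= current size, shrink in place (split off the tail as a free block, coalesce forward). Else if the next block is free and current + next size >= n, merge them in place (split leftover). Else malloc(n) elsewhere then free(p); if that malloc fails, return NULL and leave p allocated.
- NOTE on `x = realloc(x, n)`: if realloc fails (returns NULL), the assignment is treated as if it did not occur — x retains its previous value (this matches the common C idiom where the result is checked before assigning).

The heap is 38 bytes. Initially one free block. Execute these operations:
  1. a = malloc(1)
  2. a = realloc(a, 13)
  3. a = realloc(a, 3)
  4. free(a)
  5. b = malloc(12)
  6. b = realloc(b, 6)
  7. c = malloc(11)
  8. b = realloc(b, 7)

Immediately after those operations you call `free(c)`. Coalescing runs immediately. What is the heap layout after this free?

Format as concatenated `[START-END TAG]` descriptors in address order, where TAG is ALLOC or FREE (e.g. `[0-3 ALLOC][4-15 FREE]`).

Answer: [0-16 FREE][17-23 ALLOC][24-37 FREE]

Derivation:
Op 1: a = malloc(1) -> a = 0; heap: [0-0 ALLOC][1-37 FREE]
Op 2: a = realloc(a, 13) -> a = 0; heap: [0-12 ALLOC][13-37 FREE]
Op 3: a = realloc(a, 3) -> a = 0; heap: [0-2 ALLOC][3-37 FREE]
Op 4: free(a) -> (freed a); heap: [0-37 FREE]
Op 5: b = malloc(12) -> b = 0; heap: [0-11 ALLOC][12-37 FREE]
Op 6: b = realloc(b, 6) -> b = 0; heap: [0-5 ALLOC][6-37 FREE]
Op 7: c = malloc(11) -> c = 6; heap: [0-5 ALLOC][6-16 ALLOC][17-37 FREE]
Op 8: b = realloc(b, 7) -> b = 17; heap: [0-5 FREE][6-16 ALLOC][17-23 ALLOC][24-37 FREE]
free(c): c = 6 -> block [6-16 ALLOC]; mark free, coalesce with adjacent free neighbors -> [0-16 FREE][17-23 ALLOC][24-37 FREE]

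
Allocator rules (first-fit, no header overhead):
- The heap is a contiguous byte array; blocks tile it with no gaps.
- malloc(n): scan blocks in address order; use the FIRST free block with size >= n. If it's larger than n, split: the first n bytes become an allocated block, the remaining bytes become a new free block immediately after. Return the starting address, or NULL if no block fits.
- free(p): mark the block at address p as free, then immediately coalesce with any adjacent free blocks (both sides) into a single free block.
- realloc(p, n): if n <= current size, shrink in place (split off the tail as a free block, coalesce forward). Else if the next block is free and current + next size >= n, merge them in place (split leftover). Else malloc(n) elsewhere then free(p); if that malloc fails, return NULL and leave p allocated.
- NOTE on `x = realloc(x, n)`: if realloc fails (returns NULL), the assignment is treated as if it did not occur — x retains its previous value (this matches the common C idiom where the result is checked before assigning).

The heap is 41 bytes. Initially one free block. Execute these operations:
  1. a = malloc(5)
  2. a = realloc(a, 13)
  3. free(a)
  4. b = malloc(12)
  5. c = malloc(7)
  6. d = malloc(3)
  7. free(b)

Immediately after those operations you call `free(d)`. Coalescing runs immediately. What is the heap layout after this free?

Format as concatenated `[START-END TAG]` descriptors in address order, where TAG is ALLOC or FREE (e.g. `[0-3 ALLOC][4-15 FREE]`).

Answer: [0-11 FREE][12-18 ALLOC][19-40 FREE]

Derivation:
Op 1: a = malloc(5) -> a = 0; heap: [0-4 ALLOC][5-40 FREE]
Op 2: a = realloc(a, 13) -> a = 0; heap: [0-12 ALLOC][13-40 FREE]
Op 3: free(a) -> (freed a); heap: [0-40 FREE]
Op 4: b = malloc(12) -> b = 0; heap: [0-11 ALLOC][12-40 FREE]
Op 5: c = malloc(7) -> c = 12; heap: [0-11 ALLOC][12-18 ALLOC][19-40 FREE]
Op 6: d = malloc(3) -> d = 19; heap: [0-11 ALLOC][12-18 ALLOC][19-21 ALLOC][22-40 FREE]
Op 7: free(b) -> (freed b); heap: [0-11 FREE][12-18 ALLOC][19-21 ALLOC][22-40 FREE]
free(d): d = 19 -> block [19-21 ALLOC]; mark free, coalesce with adjacent free neighbors -> [0-11 FREE][12-18 ALLOC][19-40 FREE]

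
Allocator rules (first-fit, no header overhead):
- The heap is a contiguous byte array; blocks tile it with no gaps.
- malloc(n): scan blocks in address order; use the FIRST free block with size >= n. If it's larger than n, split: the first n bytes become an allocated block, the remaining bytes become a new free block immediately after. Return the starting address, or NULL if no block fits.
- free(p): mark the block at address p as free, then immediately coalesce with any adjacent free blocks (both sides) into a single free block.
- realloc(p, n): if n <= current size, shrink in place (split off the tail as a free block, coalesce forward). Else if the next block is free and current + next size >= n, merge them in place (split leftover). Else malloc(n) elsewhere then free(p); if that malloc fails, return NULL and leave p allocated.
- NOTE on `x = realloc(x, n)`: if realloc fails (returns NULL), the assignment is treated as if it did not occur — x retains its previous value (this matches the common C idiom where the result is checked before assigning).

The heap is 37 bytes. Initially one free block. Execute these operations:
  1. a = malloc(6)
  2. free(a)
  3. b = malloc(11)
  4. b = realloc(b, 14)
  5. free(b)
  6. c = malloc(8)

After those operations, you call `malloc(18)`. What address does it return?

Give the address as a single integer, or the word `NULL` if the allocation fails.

Op 1: a = malloc(6) -> a = 0; heap: [0-5 ALLOC][6-36 FREE]
Op 2: free(a) -> (freed a); heap: [0-36 FREE]
Op 3: b = malloc(11) -> b = 0; heap: [0-10 ALLOC][11-36 FREE]
Op 4: b = realloc(b, 14) -> b = 0; heap: [0-13 ALLOC][14-36 FREE]
Op 5: free(b) -> (freed b); heap: [0-36 FREE]
Op 6: c = malloc(8) -> c = 0; heap: [0-7 ALLOC][8-36 FREE]
malloc(18): first-fit scan over [0-7 ALLOC][8-36 FREE] -> 8

Answer: 8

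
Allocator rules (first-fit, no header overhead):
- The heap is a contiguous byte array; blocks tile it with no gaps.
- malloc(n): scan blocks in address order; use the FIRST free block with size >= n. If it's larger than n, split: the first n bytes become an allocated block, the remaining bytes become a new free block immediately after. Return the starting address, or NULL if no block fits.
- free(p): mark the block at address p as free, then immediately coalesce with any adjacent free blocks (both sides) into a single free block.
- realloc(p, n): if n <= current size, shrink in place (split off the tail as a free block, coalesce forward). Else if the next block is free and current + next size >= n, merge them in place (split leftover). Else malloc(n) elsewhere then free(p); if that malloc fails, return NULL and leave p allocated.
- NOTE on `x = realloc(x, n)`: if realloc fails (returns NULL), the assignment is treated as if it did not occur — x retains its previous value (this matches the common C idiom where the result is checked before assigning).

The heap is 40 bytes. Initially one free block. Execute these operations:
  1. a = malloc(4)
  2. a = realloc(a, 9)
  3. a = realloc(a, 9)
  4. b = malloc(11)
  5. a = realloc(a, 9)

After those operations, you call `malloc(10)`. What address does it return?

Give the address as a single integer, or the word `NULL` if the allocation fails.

Op 1: a = malloc(4) -> a = 0; heap: [0-3 ALLOC][4-39 FREE]
Op 2: a = realloc(a, 9) -> a = 0; heap: [0-8 ALLOC][9-39 FREE]
Op 3: a = realloc(a, 9) -> a = 0; heap: [0-8 ALLOC][9-39 FREE]
Op 4: b = malloc(11) -> b = 9; heap: [0-8 ALLOC][9-19 ALLOC][20-39 FREE]
Op 5: a = realloc(a, 9) -> a = 0; heap: [0-8 ALLOC][9-19 ALLOC][20-39 FREE]
malloc(10): first-fit scan over [0-8 ALLOC][9-19 ALLOC][20-39 FREE] -> 20

Answer: 20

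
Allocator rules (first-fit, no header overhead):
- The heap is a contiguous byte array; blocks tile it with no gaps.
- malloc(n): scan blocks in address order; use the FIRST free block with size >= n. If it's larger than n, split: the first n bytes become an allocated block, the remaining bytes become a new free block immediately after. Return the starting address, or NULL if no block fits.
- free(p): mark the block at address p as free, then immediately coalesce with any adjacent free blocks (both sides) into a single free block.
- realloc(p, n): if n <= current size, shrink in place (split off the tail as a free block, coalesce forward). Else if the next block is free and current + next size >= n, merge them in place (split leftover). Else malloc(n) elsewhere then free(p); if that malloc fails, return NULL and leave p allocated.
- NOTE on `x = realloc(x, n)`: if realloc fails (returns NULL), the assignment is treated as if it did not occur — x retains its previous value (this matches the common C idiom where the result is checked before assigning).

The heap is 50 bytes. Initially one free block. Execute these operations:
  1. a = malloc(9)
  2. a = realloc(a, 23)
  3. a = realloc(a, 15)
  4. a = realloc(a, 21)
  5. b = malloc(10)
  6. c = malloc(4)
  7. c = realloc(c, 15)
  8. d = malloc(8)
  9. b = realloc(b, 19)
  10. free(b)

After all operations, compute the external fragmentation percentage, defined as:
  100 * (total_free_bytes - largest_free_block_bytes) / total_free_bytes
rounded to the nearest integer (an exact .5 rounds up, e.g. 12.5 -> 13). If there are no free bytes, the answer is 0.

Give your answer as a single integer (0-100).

Answer: 29

Derivation:
Op 1: a = malloc(9) -> a = 0; heap: [0-8 ALLOC][9-49 FREE]
Op 2: a = realloc(a, 23) -> a = 0; heap: [0-22 ALLOC][23-49 FREE]
Op 3: a = realloc(a, 15) -> a = 0; heap: [0-14 ALLOC][15-49 FREE]
Op 4: a = realloc(a, 21) -> a = 0; heap: [0-20 ALLOC][21-49 FREE]
Op 5: b = malloc(10) -> b = 21; heap: [0-20 ALLOC][21-30 ALLOC][31-49 FREE]
Op 6: c = malloc(4) -> c = 31; heap: [0-20 ALLOC][21-30 ALLOC][31-34 ALLOC][35-49 FREE]
Op 7: c = realloc(c, 15) -> c = 31; heap: [0-20 ALLOC][21-30 ALLOC][31-45 ALLOC][46-49 FREE]
Op 8: d = malloc(8) -> d = NULL; heap: [0-20 ALLOC][21-30 ALLOC][31-45 ALLOC][46-49 FREE]
Op 9: b = realloc(b, 19) -> NULL (b unchanged); heap: [0-20 ALLOC][21-30 ALLOC][31-45 ALLOC][46-49 FREE]
Op 10: free(b) -> (freed b); heap: [0-20 ALLOC][21-30 FREE][31-45 ALLOC][46-49 FREE]
Free blocks: [10 4] total_free=14 largest=10 -> 100*(14-10)/14 = 400/14 ≈ 28.571 -> rounds to 29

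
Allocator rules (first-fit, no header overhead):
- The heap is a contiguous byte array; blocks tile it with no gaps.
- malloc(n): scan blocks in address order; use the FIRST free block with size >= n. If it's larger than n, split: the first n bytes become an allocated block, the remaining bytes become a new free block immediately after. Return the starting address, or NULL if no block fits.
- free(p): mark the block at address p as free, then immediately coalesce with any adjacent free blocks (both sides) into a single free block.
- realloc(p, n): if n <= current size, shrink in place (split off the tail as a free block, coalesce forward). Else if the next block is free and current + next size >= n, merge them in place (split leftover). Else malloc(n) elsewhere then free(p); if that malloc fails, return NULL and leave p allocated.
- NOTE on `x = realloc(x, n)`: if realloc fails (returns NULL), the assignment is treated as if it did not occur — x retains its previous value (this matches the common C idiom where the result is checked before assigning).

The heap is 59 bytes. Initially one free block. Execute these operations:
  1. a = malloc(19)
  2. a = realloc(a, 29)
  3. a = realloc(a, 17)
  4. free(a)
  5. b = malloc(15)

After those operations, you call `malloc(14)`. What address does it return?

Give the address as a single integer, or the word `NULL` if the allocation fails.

Answer: 15

Derivation:
Op 1: a = malloc(19) -> a = 0; heap: [0-18 ALLOC][19-58 FREE]
Op 2: a = realloc(a, 29) -> a = 0; heap: [0-28 ALLOC][29-58 FREE]
Op 3: a = realloc(a, 17) -> a = 0; heap: [0-16 ALLOC][17-58 FREE]
Op 4: free(a) -> (freed a); heap: [0-58 FREE]
Op 5: b = malloc(15) -> b = 0; heap: [0-14 ALLOC][15-58 FREE]
malloc(14): first-fit scan over [0-14 ALLOC][15-58 FREE] -> 15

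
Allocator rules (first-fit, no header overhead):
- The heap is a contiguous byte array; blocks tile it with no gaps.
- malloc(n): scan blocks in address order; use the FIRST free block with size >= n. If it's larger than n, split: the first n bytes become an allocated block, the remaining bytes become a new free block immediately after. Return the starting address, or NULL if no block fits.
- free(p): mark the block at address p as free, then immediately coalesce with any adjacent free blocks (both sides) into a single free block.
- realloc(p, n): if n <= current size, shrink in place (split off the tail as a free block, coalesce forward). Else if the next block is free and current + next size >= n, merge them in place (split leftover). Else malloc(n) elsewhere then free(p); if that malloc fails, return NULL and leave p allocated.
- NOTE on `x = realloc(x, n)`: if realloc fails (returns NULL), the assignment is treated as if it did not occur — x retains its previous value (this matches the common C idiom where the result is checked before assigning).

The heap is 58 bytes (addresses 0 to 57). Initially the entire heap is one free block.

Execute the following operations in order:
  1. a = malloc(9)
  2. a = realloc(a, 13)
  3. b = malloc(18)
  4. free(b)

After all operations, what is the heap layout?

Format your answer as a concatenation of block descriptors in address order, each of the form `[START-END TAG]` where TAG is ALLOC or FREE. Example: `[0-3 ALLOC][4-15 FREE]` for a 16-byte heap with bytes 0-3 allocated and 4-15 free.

Answer: [0-12 ALLOC][13-57 FREE]

Derivation:
Op 1: a = malloc(9) -> a = 0; heap: [0-8 ALLOC][9-57 FREE]
Op 2: a = realloc(a, 13) -> a = 0; heap: [0-12 ALLOC][13-57 FREE]
Op 3: b = malloc(18) -> b = 13; heap: [0-12 ALLOC][13-30 ALLOC][31-57 FREE]
Op 4: free(b) -> (freed b); heap: [0-12 ALLOC][13-57 FREE]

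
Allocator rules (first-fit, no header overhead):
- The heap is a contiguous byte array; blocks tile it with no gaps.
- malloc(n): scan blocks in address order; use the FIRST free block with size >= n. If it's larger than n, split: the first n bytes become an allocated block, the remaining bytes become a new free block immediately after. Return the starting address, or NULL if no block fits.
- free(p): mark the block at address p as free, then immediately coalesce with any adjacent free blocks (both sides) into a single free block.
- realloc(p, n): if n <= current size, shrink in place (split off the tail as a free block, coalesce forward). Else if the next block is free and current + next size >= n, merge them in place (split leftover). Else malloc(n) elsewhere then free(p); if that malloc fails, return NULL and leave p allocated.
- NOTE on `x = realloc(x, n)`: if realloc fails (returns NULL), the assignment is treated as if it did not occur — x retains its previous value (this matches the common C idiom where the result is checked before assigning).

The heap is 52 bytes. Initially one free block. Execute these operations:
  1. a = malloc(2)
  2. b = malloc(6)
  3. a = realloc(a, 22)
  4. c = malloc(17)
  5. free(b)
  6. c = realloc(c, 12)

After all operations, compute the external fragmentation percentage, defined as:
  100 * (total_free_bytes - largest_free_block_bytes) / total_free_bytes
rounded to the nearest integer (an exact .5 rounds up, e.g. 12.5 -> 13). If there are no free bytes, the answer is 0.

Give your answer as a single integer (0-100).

Answer: 44

Derivation:
Op 1: a = malloc(2) -> a = 0; heap: [0-1 ALLOC][2-51 FREE]
Op 2: b = malloc(6) -> b = 2; heap: [0-1 ALLOC][2-7 ALLOC][8-51 FREE]
Op 3: a = realloc(a, 22) -> a = 8; heap: [0-1 FREE][2-7 ALLOC][8-29 ALLOC][30-51 FREE]
Op 4: c = malloc(17) -> c = 30; heap: [0-1 FREE][2-7 ALLOC][8-29 ALLOC][30-46 ALLOC][47-51 FREE]
Op 5: free(b) -> (freed b); heap: [0-7 FREE][8-29 ALLOC][30-46 ALLOC][47-51 FREE]
Op 6: c = realloc(c, 12) -> c = 30; heap: [0-7 FREE][8-29 ALLOC][30-41 ALLOC][42-51 FREE]
Free blocks: [8 10] total_free=18 largest=10 -> 100*(18-10)/18 = 800/18 ≈ 44.444 -> rounds to 44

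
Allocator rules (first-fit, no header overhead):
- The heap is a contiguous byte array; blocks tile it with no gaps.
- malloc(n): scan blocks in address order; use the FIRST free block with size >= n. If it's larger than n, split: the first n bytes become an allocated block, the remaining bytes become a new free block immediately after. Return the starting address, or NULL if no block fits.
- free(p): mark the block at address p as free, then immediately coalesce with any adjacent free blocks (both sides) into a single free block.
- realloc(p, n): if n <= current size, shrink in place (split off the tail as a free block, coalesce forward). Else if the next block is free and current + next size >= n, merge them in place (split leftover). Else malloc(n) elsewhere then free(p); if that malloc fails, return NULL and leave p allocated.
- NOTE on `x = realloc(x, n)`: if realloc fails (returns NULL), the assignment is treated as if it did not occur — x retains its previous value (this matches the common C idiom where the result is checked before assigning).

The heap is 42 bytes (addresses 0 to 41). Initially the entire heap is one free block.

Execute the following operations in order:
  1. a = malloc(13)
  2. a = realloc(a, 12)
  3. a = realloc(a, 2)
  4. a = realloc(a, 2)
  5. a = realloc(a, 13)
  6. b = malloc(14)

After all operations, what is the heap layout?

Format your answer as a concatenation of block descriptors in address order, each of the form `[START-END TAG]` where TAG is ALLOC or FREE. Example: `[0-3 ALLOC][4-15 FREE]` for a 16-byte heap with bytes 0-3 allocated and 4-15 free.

Op 1: a = malloc(13) -> a = 0; heap: [0-12 ALLOC][13-41 FREE]
Op 2: a = realloc(a, 12) -> a = 0; heap: [0-11 ALLOC][12-41 FREE]
Op 3: a = realloc(a, 2) -> a = 0; heap: [0-1 ALLOC][2-41 FREE]
Op 4: a = realloc(a, 2) -> a = 0; heap: [0-1 ALLOC][2-41 FREE]
Op 5: a = realloc(a, 13) -> a = 0; heap: [0-12 ALLOC][13-41 FREE]
Op 6: b = malloc(14) -> b = 13; heap: [0-12 ALLOC][13-26 ALLOC][27-41 FREE]

Answer: [0-12 ALLOC][13-26 ALLOC][27-41 FREE]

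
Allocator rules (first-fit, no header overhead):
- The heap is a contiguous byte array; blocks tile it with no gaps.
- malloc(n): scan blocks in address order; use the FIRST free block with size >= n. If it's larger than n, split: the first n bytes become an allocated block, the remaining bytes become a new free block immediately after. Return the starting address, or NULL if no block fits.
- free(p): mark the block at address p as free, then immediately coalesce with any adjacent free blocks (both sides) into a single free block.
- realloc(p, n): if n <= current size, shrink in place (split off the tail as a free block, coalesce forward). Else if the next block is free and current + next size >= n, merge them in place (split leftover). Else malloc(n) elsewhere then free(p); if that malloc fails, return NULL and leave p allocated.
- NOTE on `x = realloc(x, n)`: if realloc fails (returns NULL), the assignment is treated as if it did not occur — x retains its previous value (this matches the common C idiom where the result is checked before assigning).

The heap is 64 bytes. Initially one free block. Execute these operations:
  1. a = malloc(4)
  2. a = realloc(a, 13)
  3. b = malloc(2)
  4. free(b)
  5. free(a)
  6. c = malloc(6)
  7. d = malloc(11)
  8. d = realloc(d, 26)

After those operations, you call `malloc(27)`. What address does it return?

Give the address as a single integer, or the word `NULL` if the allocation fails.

Op 1: a = malloc(4) -> a = 0; heap: [0-3 ALLOC][4-63 FREE]
Op 2: a = realloc(a, 13) -> a = 0; heap: [0-12 ALLOC][13-63 FREE]
Op 3: b = malloc(2) -> b = 13; heap: [0-12 ALLOC][13-14 ALLOC][15-63 FREE]
Op 4: free(b) -> (freed b); heap: [0-12 ALLOC][13-63 FREE]
Op 5: free(a) -> (freed a); heap: [0-63 FREE]
Op 6: c = malloc(6) -> c = 0; heap: [0-5 ALLOC][6-63 FREE]
Op 7: d = malloc(11) -> d = 6; heap: [0-5 ALLOC][6-16 ALLOC][17-63 FREE]
Op 8: d = realloc(d, 26) -> d = 6; heap: [0-5 ALLOC][6-31 ALLOC][32-63 FREE]
malloc(27): first-fit scan over [0-5 ALLOC][6-31 ALLOC][32-63 FREE] -> 32

Answer: 32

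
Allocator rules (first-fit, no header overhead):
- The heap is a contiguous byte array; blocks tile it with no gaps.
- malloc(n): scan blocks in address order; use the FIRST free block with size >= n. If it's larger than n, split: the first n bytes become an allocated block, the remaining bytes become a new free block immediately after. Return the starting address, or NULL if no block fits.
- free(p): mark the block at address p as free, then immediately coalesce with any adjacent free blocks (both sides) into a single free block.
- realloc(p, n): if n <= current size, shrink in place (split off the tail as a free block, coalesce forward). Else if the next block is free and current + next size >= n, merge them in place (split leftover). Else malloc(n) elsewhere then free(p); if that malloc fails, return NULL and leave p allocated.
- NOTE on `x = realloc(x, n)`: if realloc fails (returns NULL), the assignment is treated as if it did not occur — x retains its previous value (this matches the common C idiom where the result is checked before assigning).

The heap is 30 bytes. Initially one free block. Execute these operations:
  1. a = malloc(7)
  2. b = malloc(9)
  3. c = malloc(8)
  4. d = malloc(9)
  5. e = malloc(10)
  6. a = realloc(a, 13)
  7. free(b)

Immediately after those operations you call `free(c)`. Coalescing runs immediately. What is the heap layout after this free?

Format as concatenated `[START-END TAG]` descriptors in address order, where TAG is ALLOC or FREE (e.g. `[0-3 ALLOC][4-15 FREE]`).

Answer: [0-6 ALLOC][7-29 FREE]

Derivation:
Op 1: a = malloc(7) -> a = 0; heap: [0-6 ALLOC][7-29 FREE]
Op 2: b = malloc(9) -> b = 7; heap: [0-6 ALLOC][7-15 ALLOC][16-29 FREE]
Op 3: c = malloc(8) -> c = 16; heap: [0-6 ALLOC][7-15 ALLOC][16-23 ALLOC][24-29 FREE]
Op 4: d = malloc(9) -> d = NULL; heap: [0-6 ALLOC][7-15 ALLOC][16-23 ALLOC][24-29 FREE]
Op 5: e = malloc(10) -> e = NULL; heap: [0-6 ALLOC][7-15 ALLOC][16-23 ALLOC][24-29 FREE]
Op 6: a = realloc(a, 13) -> NULL (a unchanged); heap: [0-6 ALLOC][7-15 ALLOC][16-23 ALLOC][24-29 FREE]
Op 7: free(b) -> (freed b); heap: [0-6 ALLOC][7-15 FREE][16-23 ALLOC][24-29 FREE]
free(c): c = 16 -> block [16-23 ALLOC]; mark free, coalesce with adjacent free neighbors -> [0-6 ALLOC][7-29 FREE]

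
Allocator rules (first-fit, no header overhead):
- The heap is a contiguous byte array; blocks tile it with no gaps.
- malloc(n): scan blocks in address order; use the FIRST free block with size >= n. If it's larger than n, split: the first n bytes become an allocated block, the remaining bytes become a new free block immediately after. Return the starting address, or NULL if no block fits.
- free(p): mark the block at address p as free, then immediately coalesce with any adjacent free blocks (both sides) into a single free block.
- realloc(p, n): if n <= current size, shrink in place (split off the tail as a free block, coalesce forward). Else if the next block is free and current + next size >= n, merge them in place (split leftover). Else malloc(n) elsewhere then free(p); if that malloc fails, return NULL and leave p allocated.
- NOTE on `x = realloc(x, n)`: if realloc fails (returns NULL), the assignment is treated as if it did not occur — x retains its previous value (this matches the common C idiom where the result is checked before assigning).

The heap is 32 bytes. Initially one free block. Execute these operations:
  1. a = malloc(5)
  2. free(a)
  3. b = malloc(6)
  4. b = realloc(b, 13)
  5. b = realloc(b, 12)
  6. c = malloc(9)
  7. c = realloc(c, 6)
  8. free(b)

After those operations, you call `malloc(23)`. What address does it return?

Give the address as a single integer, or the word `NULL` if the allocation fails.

Answer: NULL

Derivation:
Op 1: a = malloc(5) -> a = 0; heap: [0-4 ALLOC][5-31 FREE]
Op 2: free(a) -> (freed a); heap: [0-31 FREE]
Op 3: b = malloc(6) -> b = 0; heap: [0-5 ALLOC][6-31 FREE]
Op 4: b = realloc(b, 13) -> b = 0; heap: [0-12 ALLOC][13-31 FREE]
Op 5: b = realloc(b, 12) -> b = 0; heap: [0-11 ALLOC][12-31 FREE]
Op 6: c = malloc(9) -> c = 12; heap: [0-11 ALLOC][12-20 ALLOC][21-31 FREE]
Op 7: c = realloc(c, 6) -> c = 12; heap: [0-11 ALLOC][12-17 ALLOC][18-31 FREE]
Op 8: free(b) -> (freed b); heap: [0-11 FREE][12-17 ALLOC][18-31 FREE]
malloc(23): first-fit scan over [0-11 FREE][12-17 ALLOC][18-31 FREE] -> NULL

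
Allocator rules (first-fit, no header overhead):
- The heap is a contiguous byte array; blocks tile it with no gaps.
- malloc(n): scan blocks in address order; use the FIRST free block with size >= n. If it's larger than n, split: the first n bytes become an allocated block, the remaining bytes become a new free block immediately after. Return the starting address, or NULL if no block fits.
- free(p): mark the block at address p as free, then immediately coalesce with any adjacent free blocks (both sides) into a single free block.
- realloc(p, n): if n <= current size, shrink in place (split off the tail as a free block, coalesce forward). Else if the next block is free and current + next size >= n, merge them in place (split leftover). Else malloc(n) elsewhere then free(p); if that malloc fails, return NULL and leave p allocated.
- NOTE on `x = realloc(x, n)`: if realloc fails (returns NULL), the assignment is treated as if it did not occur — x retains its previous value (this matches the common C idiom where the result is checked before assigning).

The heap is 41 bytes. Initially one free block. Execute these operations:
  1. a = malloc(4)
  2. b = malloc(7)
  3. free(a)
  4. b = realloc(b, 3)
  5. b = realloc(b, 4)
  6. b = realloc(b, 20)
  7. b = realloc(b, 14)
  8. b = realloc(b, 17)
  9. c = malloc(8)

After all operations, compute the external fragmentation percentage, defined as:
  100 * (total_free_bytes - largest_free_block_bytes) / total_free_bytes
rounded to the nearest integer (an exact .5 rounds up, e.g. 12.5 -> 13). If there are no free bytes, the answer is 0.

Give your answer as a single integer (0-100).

Answer: 25

Derivation:
Op 1: a = malloc(4) -> a = 0; heap: [0-3 ALLOC][4-40 FREE]
Op 2: b = malloc(7) -> b = 4; heap: [0-3 ALLOC][4-10 ALLOC][11-40 FREE]
Op 3: free(a) -> (freed a); heap: [0-3 FREE][4-10 ALLOC][11-40 FREE]
Op 4: b = realloc(b, 3) -> b = 4; heap: [0-3 FREE][4-6 ALLOC][7-40 FREE]
Op 5: b = realloc(b, 4) -> b = 4; heap: [0-3 FREE][4-7 ALLOC][8-40 FREE]
Op 6: b = realloc(b, 20) -> b = 4; heap: [0-3 FREE][4-23 ALLOC][24-40 FREE]
Op 7: b = realloc(b, 14) -> b = 4; heap: [0-3 FREE][4-17 ALLOC][18-40 FREE]
Op 8: b = realloc(b, 17) -> b = 4; heap: [0-3 FREE][4-20 ALLOC][21-40 FREE]
Op 9: c = malloc(8) -> c = 21; heap: [0-3 FREE][4-20 ALLOC][21-28 ALLOC][29-40 FREE]
Free blocks: [4 12] total_free=16 largest=12 -> 100*(16-12)/16 = 400/16 = 25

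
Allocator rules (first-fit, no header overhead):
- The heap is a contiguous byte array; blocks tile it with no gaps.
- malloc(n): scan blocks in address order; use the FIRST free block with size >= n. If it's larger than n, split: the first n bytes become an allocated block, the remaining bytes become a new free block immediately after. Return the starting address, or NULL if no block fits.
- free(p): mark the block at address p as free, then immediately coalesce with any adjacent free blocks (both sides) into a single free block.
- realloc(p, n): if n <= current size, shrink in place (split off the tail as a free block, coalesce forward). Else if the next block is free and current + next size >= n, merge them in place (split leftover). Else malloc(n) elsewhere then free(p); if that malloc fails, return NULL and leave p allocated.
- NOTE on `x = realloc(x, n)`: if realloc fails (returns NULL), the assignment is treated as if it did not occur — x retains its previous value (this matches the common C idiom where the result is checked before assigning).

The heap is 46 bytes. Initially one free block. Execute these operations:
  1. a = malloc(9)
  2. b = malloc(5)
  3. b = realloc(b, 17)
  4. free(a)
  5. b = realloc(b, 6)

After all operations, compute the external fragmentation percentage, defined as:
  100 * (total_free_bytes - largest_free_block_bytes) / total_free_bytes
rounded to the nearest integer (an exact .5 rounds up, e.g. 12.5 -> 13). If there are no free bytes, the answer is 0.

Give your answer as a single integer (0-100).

Op 1: a = malloc(9) -> a = 0; heap: [0-8 ALLOC][9-45 FREE]
Op 2: b = malloc(5) -> b = 9; heap: [0-8 ALLOC][9-13 ALLOC][14-45 FREE]
Op 3: b = realloc(b, 17) -> b = 9; heap: [0-8 ALLOC][9-25 ALLOC][26-45 FREE]
Op 4: free(a) -> (freed a); heap: [0-8 FREE][9-25 ALLOC][26-45 FREE]
Op 5: b = realloc(b, 6) -> b = 9; heap: [0-8 FREE][9-14 ALLOC][15-45 FREE]
Free blocks: [9 31] total_free=40 largest=31 -> 100*(40-31)/40 = 900/40 = 22.5 -> rounds to 23

Answer: 23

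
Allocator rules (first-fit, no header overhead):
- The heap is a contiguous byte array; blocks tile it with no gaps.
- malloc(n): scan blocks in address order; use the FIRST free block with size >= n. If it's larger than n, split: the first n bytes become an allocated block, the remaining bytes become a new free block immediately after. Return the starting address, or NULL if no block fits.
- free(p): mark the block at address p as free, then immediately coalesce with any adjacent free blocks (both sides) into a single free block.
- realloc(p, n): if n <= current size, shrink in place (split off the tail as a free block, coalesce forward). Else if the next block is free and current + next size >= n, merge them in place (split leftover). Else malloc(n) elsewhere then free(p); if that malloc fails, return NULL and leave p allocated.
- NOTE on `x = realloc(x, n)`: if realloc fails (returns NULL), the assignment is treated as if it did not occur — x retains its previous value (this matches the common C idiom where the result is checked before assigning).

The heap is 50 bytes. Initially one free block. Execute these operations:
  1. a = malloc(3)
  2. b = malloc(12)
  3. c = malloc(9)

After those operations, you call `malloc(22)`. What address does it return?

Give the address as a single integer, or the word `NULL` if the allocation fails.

Op 1: a = malloc(3) -> a = 0; heap: [0-2 ALLOC][3-49 FREE]
Op 2: b = malloc(12) -> b = 3; heap: [0-2 ALLOC][3-14 ALLOC][15-49 FREE]
Op 3: c = malloc(9) -> c = 15; heap: [0-2 ALLOC][3-14 ALLOC][15-23 ALLOC][24-49 FREE]
malloc(22): first-fit scan over [0-2 ALLOC][3-14 ALLOC][15-23 ALLOC][24-49 FREE] -> 24

Answer: 24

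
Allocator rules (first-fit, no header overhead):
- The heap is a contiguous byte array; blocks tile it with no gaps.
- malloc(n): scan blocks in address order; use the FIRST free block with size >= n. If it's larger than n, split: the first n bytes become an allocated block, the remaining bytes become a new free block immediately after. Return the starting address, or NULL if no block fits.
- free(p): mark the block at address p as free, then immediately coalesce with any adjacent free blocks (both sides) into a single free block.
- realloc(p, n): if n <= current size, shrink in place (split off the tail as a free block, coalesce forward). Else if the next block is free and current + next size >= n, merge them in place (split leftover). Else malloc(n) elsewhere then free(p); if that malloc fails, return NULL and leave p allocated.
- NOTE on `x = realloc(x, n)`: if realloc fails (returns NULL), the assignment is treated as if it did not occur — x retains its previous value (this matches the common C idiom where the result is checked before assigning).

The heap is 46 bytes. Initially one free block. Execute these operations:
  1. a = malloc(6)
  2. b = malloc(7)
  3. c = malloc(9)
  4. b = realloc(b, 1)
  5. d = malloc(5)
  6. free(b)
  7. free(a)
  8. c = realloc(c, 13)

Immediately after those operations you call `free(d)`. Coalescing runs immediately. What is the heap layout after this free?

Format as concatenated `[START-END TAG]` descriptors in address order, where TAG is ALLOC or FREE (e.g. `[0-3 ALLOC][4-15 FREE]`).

Answer: [0-12 FREE][13-25 ALLOC][26-45 FREE]

Derivation:
Op 1: a = malloc(6) -> a = 0; heap: [0-5 ALLOC][6-45 FREE]
Op 2: b = malloc(7) -> b = 6; heap: [0-5 ALLOC][6-12 ALLOC][13-45 FREE]
Op 3: c = malloc(9) -> c = 13; heap: [0-5 ALLOC][6-12 ALLOC][13-21 ALLOC][22-45 FREE]
Op 4: b = realloc(b, 1) -> b = 6; heap: [0-5 ALLOC][6-6 ALLOC][7-12 FREE][13-21 ALLOC][22-45 FREE]
Op 5: d = malloc(5) -> d = 7; heap: [0-5 ALLOC][6-6 ALLOC][7-11 ALLOC][12-12 FREE][13-21 ALLOC][22-45 FREE]
Op 6: free(b) -> (freed b); heap: [0-5 ALLOC][6-6 FREE][7-11 ALLOC][12-12 FREE][13-21 ALLOC][22-45 FREE]
Op 7: free(a) -> (freed a); heap: [0-6 FREE][7-11 ALLOC][12-12 FREE][13-21 ALLOC][22-45 FREE]
Op 8: c = realloc(c, 13) -> c = 13; heap: [0-6 FREE][7-11 ALLOC][12-12 FREE][13-25 ALLOC][26-45 FREE]
free(d): d = 7 -> block [7-11 ALLOC]; mark free, coalesce with adjacent free neighbors -> [0-12 FREE][13-25 ALLOC][26-45 FREE]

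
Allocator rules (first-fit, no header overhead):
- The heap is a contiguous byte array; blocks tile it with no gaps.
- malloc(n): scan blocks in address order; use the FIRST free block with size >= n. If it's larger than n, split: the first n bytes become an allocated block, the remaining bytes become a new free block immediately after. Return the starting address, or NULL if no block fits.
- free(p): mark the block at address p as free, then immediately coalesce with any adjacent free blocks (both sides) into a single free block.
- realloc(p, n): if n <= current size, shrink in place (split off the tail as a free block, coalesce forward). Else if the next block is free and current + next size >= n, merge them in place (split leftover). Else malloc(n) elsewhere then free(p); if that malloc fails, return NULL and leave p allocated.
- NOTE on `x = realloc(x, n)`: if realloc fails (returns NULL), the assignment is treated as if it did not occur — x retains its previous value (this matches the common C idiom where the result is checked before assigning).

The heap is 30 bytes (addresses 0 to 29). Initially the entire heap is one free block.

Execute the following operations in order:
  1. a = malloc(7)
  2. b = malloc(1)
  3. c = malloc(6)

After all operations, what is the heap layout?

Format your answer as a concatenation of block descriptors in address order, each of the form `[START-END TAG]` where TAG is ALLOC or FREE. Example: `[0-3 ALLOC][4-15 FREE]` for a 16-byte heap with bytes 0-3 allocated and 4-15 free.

Op 1: a = malloc(7) -> a = 0; heap: [0-6 ALLOC][7-29 FREE]
Op 2: b = malloc(1) -> b = 7; heap: [0-6 ALLOC][7-7 ALLOC][8-29 FREE]
Op 3: c = malloc(6) -> c = 8; heap: [0-6 ALLOC][7-7 ALLOC][8-13 ALLOC][14-29 FREE]

Answer: [0-6 ALLOC][7-7 ALLOC][8-13 ALLOC][14-29 FREE]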